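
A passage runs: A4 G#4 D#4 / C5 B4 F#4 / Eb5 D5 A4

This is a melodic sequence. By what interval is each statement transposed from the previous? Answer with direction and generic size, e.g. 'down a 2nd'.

up a 3rd

Taking 3-note groups, the heads are A4, C5, Eb5: the pattern moves up a 3rd.
A4 to C5 is up a 3rd.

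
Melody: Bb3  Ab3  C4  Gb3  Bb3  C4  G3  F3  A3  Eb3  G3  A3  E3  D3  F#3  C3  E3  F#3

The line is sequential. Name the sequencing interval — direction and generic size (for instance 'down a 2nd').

down a 3rd

Taking 6-note groups, the heads are Bb3, G3, E3: the pattern moves down a 3rd.
From Bb3 to G3: down a 3rd.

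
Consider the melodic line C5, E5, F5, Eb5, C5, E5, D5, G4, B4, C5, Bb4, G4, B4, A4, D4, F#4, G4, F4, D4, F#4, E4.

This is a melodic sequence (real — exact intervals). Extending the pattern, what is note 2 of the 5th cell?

G#3

With 7-note cells, note 2 of each statement runs E5, B4, F#4.
Carrying that down a 4th forward: C#4 → G#3.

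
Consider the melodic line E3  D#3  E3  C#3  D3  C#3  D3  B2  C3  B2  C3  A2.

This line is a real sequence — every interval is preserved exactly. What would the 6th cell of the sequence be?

Gb2 F2 Gb2 Eb2

Taking 4-note groups, the heads are E3, D3, C3: the pattern moves down a 2nd.
Extending down a 2nd: Bb2 → Ab2 → Gb2.
Statement 6 starts on Gb2 and keeps the same exact contour: Gb2 F2 Gb2 Eb2.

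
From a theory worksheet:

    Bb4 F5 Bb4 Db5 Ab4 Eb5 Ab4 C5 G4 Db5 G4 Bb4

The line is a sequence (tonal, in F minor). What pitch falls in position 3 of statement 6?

The unit is 4 notes. Position-3 pitches of the 3 shown cells: Bb4, Ab4, G4.
Carrying that down a 2nd forward: F4 → Eb4 → Db4.

Db4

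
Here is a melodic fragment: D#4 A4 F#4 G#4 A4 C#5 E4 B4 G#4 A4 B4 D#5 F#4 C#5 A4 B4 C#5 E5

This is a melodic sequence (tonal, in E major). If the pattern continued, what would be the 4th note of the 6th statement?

E5

Grouping in 6s, the 4th note of each cell is G#4, A4, B4.
Each moves up a 2nd. Continuing: C#5 → D#5 → E5.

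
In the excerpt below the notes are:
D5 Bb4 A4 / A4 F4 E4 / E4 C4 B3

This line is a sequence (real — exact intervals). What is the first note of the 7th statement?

G#2

The 3-note cells begin on D5, A4, E4 — each down a 4th from the last.
Continuing: B3 → F#3 → C#3 → G#2. Statement 7 starts on G#2.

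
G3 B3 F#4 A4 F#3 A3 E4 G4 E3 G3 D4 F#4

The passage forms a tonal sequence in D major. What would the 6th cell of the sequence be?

B2 D3 A3 C#4

Unit = 4 notes; the statements start on G3, F#3, E3, moving down a 2nd each time.
Extending down a 2nd: D3 → C#3 → B2.
Statement 6 starts on B2 and keeps the same diatonic contour: B2 D3 A3 C#4.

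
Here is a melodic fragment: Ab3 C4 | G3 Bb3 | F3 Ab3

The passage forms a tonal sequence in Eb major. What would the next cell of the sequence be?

Taking 2-note groups, the heads are Ab3, G3, F3: the pattern moves down a 2nd.
So cell 4 is Eb3 G3.

Eb3 G3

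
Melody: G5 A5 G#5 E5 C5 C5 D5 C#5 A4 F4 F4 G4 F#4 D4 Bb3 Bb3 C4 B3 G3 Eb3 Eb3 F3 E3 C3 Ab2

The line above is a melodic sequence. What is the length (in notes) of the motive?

5

Try groups of 5 (5 cells in 25 notes):
G5 A5 G#5 E5 C5 | C5 D5 C#5 A4 F4 | F4 G4 F#4 D4 Bb3 | Bb3 C4 B3 G3 Eb3 | Eb3 F3 E3 C3 Ab2
That's a consistent down a 5th shift per cell, and no other grouping gives one.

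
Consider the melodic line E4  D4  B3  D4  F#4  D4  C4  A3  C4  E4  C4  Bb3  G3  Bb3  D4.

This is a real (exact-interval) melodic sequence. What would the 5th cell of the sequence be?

Taking 5-note groups, the heads are E4, D4, C4: the pattern moves down a 2nd.
Extending down a 2nd: Bb3 → Ab3.
Statement 5 starts on Ab3 and keeps the same exact contour: Ab3 Gb3 Eb3 Gb3 Bb3.

Ab3 Gb3 Eb3 Gb3 Bb3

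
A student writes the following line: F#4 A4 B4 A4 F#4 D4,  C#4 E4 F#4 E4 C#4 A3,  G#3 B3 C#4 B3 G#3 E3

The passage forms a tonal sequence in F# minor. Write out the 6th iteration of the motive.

Taking 6-note groups, the heads are F#4, C#4, G#3: the pattern moves down a 4th.
Extending down a 4th: D3 → A2 → E2.
Statement 6 starts on E2 and keeps the same diatonic contour: E2 G#2 A2 G#2 E2 C#2.

E2 G#2 A2 G#2 E2 C#2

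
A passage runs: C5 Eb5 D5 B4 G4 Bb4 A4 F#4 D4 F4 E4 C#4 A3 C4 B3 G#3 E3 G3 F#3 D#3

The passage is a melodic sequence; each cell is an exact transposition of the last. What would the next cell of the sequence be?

B2 D3 C#3 A#2

Taking 4-note groups, the heads are C5, G4, D4, A3, E3: the pattern moves down a 4th.
So cell 6 is B2 D3 C#3 A#2.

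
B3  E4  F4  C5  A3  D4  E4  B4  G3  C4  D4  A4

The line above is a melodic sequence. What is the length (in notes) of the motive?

4

12 notes total. Splitting into 3 groups of 4:
B3 E4 F4 C5 | A3 D4 E4 B4 | G3 C4 D4 A4
Each cell is the previous one down a 2nd — so the unit is 4 notes.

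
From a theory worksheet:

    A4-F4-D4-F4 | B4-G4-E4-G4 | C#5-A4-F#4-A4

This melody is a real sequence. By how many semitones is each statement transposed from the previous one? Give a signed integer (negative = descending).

2

Taking 4-note groups, the heads are A4, B4, C#5: the pattern moves up a 2nd.
A4 to B4 spans +2 semitones.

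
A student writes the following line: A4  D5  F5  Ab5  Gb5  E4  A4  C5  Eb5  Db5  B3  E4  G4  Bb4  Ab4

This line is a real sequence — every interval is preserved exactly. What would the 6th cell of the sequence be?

Unit = 5 notes; the statements start on A4, E4, B3, moving down a 4th each time.
Extending down a 4th: F#3 → C#3 → G#2.
So cell 6 is G#2 C#3 E3 G3 F3.

G#2 C#3 E3 G3 F3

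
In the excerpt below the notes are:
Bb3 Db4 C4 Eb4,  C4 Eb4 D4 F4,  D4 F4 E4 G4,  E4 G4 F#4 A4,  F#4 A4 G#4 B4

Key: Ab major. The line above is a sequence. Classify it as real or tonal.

real

Each cell has the same semitone pattern (3, -1, 3) — intervals are preserved exactly.
And D4 lies outside Ab major, so the sequence is real rather than tonal.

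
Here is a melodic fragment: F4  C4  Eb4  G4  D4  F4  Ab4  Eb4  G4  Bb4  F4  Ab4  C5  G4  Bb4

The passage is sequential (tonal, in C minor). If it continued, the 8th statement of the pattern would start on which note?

The 3-note cells begin on F4, G4, Ab4, Bb4, C5 — each up a 2nd from the last.
Extending the heads up a 2nd: D5 → Eb5 → F5.

F5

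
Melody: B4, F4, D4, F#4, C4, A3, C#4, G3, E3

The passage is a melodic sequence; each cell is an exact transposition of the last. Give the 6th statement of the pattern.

With a 3-note motive the entries are B4, F#4, C#4, each down a 4th from the previous.
Carrying on: G#3 → D#3 → A#2.
So cell 6 is A#2 E2 C#2.

A#2 E2 C#2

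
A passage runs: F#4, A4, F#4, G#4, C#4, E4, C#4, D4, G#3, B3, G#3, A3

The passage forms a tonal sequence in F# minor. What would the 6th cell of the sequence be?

With a 4-note motive the entries are F#4, C#4, G#3, each down a 4th from the previous.
Extending down a 4th: D3 → A2 → E2.
So cell 6 is E2 G#2 E2 F#2.

E2 G#2 E2 F#2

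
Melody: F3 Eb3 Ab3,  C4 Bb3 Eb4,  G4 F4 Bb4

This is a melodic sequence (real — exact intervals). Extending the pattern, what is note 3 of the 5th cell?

Grouping in 3s, the 3rd note of each cell is Ab3, Eb4, Bb4.
Carrying that up a 5th forward: F5 → C6.

C6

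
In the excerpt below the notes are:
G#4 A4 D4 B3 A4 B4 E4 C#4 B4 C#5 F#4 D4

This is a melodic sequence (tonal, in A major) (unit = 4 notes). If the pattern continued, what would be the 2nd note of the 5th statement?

E5

Grouping in 4s, the 2nd note of each cell is A4, B4, C#5.
Carrying that up a 2nd forward: D5 → E5.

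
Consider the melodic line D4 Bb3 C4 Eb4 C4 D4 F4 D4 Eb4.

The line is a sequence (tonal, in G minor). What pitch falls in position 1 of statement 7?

The unit is 3 notes. Position-1 pitches of the 3 shown cells: D4, Eb4, F4.
Each moves up a 2nd. Continuing: G4 → A4 → Bb4 → C5.

C5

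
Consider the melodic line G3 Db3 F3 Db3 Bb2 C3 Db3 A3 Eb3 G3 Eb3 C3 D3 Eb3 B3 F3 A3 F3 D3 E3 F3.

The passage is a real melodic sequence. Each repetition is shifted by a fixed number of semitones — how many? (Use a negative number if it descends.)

Unit = 7 notes; the statements start on G3, A3, B3, moving up a 2nd each time.
Counting half-steps from G3 to A3: 2.

2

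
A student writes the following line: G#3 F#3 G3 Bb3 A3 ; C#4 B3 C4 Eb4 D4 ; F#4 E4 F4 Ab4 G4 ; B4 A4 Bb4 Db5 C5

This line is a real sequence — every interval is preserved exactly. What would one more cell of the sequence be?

E5 D5 Eb5 Gb5 F5

The 5-note cells begin on G#3, C#4, F#4, B4 — each up a 4th from the last.
So cell 5 is E5 D5 Eb5 Gb5 F5.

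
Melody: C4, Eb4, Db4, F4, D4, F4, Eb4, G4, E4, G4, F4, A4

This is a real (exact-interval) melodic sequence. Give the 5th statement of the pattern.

G#4 B4 A4 C#5

Unit = 4 notes; the statements start on C4, D4, E4, moving up a 2nd each time.
Carrying on: F#4 → G#4.
So cell 5 is G#4 B4 A4 C#5.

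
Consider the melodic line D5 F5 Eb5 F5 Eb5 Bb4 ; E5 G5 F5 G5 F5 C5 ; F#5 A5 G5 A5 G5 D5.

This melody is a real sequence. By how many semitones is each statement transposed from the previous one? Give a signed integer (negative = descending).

Taking 6-note groups, the heads are D5, E5, F#5: the pattern moves up a 2nd.
D5→E5 is 76 − 74 = 2 semitones.

2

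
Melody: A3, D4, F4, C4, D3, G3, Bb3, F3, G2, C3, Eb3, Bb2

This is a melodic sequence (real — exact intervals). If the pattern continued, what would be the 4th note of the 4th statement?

Eb2

Grouping in 4s, the 4th note of each cell is C4, F3, Bb2.
From Bb2, down a 5th gives Eb2.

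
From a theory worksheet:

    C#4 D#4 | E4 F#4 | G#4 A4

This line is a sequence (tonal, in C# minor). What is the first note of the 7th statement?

Unit = 2 notes; the statements start on C#4, E4, G#4, moving up a 3rd each time.
Continuing: B4 → D#5 → F#5 → A5. Statement 7 starts on A5.

A5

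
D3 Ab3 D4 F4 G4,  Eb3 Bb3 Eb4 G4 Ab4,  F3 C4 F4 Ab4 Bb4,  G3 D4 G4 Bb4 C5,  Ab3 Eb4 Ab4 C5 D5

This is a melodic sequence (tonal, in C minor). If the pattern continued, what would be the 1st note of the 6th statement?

Bb3

With 5-note cells, note 1 of each statement runs D3, Eb3, F3, G3, Ab3.
Each moves up a 2nd; the next is Bb3.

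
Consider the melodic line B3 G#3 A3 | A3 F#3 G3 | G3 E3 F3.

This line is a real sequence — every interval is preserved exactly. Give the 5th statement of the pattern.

Eb3 C3 Db3

Unit = 3 notes; the statements start on B3, A3, G3, moving down a 2nd each time.
Extending down a 2nd: F3 → Eb3.
So cell 5 is Eb3 C3 Db3.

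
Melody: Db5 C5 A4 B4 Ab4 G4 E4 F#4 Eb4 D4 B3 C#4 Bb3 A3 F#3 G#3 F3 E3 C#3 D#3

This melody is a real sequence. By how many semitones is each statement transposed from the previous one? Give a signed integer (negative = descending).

With a 4-note motive the entries are Db5, Ab4, Eb4, Bb3, F3, each down a 4th from the previous.
Counting half-steps from Db5 to Ab4: -5.

-5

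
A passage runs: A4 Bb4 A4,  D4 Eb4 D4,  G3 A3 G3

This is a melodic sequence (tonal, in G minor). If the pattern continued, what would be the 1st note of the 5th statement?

F2

Grouping in 3s, the 1st note of each cell is A4, D4, G3.
Carrying that down a 5th forward: C3 → F2.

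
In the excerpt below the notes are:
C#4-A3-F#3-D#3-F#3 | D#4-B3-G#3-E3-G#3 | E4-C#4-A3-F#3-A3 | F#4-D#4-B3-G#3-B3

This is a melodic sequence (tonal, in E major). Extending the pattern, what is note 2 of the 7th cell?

G#4

Grouping in 5s, the 2nd note of each cell is A3, B3, C#4, D#4.
Each moves up a 2nd. Continuing: E4 → F#4 → G#4.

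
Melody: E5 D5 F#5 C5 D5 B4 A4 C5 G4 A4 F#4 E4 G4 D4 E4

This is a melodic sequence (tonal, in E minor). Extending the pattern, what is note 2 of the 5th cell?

Grouping in 5s, the 2nd note of each cell is D5, A4, E4.
Carrying that down a 4th forward: B3 → F#3.

F#3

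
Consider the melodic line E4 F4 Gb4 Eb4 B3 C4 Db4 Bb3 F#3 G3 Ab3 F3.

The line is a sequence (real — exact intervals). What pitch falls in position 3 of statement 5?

Bb2

Grouping in 4s, the 3rd note of each cell is Gb4, Db4, Ab3.
Carrying that down a 4th forward: Eb3 → Bb2.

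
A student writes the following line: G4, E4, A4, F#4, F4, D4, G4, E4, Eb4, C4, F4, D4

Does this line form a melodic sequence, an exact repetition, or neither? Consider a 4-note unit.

sequence

Each 4-note cell is the previous one transposed down a 2nd.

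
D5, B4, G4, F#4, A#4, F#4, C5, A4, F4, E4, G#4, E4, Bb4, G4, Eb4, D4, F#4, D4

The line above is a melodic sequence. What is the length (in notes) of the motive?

6

18 notes total. Splitting into 3 groups of 6:
D5 B4 G4 F#4 A#4 F#4 | C5 A4 F4 E4 G#4 E4 | Bb4 G4 Eb4 D4 F#4 D4
That's a consistent down a 2nd shift per cell, and no other grouping gives one.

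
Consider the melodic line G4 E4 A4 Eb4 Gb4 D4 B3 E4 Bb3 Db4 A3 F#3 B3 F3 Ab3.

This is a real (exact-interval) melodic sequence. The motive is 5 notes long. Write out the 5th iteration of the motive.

B2 G#2 C#3 G2 Bb2

With a 5-note motive the entries are G4, D4, A3, each down a 4th from the previous.
Extending down a 4th: E3 → B2.
Statement 5 starts on B2 and keeps the same exact contour: B2 G#2 C#3 G2 Bb2.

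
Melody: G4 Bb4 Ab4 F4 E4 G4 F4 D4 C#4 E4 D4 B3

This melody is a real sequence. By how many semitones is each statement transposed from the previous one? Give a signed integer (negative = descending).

Taking 4-note groups, the heads are G4, E4, C#4: the pattern moves down a 3rd.
G4→E4 is 64 − 67 = -3 semitones.

-3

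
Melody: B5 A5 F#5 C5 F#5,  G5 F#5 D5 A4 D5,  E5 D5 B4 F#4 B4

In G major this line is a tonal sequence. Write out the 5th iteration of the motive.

A4 G4 E4 B3 E4

The 5-note cells begin on B5, G5, E5 — each down a 3rd from the last.
Continuing the starts: C5 → A4.
From A4 the diatonic shape gives A4 G4 E4 B3 E4.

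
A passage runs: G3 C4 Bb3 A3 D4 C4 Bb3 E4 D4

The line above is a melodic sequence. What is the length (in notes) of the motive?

9 notes total. Splitting into 3 groups of 3:
G3 C4 Bb3 | A3 D4 C4 | Bb3 E4 D4
That's a consistent up a 2nd shift per cell, and no other grouping gives one.

3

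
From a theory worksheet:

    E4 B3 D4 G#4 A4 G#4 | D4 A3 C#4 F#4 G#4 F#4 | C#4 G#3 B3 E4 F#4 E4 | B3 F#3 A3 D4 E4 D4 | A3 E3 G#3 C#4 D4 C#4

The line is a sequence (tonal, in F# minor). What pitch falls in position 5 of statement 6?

C#4

With 6-note cells, note 5 of each statement runs A4, G#4, F#4, E4, D4.
Each moves down a 2nd; the next is C#4.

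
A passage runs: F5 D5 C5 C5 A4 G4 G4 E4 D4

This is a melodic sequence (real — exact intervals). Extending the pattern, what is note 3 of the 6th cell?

B2

The unit is 3 notes. Position-3 pitches of the 3 shown cells: C5, G4, D4.
Carrying that down a 4th forward: A3 → E3 → B2.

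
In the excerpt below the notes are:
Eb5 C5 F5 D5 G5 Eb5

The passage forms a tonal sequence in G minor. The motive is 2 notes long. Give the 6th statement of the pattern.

C6 A5

With a 2-note motive the entries are Eb5, F5, G5, each up a 2nd from the previous.
Continuing the starts: A5 → Bb5 → C6.
Statement 6 starts on C6 and keeps the same diatonic contour: C6 A5.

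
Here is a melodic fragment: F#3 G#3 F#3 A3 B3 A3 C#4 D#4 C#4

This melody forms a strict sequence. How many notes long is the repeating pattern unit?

3

There are 9 notes; a 3-note unit gives 3 cells:
F#3 G#3 F#3 | A3 B3 A3 | C#4 D#4 C#4
That's a consistent up a 3rd shift per cell, and no other grouping gives one.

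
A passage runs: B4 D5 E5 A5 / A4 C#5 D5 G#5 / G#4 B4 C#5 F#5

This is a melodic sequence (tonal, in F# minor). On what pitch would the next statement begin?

F#4

With a 4-note motive the entries are B4, A4, G#4, each down a 2nd from the previous.
The next head, down a 2nd from G#4, is F#4.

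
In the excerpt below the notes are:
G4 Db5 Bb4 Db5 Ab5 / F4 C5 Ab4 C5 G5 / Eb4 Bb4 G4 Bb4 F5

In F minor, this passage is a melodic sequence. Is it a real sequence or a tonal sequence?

Every note is diatonic to F minor.
Cell 1 has +6 semitones from note 1 to 2, but cell 2 has +7 — the interval quality changes while the contour stays the same, which is the hallmark of a tonal sequence.

tonal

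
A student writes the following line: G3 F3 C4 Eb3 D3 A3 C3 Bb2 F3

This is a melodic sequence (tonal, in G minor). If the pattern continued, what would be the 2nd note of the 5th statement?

Grouping in 3s, the 2nd note of each cell is F3, D3, Bb2.
Extending down a 3rd: G2 → Eb2.

Eb2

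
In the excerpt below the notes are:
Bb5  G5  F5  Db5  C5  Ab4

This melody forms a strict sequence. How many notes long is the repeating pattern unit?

2

6 notes total. Splitting into 3 groups of 2:
Bb5 G5 | F5 Db5 | C5 Ab4
Every group is a transposition down a 4th of the one before; no shorter unit works.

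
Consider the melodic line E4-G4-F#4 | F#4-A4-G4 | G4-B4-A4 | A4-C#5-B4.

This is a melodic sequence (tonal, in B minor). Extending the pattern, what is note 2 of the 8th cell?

G5

With 3-note cells, note 2 of each statement runs G4, A4, B4, C#5.
Carrying that up a 2nd forward: D5 → E5 → F#5 → G5.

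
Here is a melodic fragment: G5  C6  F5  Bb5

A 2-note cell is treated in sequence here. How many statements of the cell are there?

2

4 notes in groups of 2 gives 4/2 = 2 statements.
Starts: G5, F5 — each down a 2nd.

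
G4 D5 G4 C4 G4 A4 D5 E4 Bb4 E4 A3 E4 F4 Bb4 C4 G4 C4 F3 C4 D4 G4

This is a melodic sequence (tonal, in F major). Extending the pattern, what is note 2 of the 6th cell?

A3

The unit is 7 notes. Position-2 pitches of the 3 shown cells: D5, Bb4, G4.
Each moves down a 3rd. Continuing: E4 → C4 → A3.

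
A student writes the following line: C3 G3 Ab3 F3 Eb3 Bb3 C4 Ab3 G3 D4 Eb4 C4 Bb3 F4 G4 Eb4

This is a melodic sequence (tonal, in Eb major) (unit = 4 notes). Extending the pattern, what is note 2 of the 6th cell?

Grouping in 4s, the 2nd note of each cell is G3, Bb3, D4, F4.
Extending up a 3rd: Ab4 → C5.

C5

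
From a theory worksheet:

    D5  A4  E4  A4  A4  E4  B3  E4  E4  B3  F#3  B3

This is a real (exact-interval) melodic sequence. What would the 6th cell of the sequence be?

C#3 G#2 D#2 G#2

Taking 4-note groups, the heads are D5, A4, E4: the pattern moves down a 4th.
Carrying on: B3 → F#3 → C#3.
Statement 6 starts on C#3 and keeps the same exact contour: C#3 G#2 D#2 G#2.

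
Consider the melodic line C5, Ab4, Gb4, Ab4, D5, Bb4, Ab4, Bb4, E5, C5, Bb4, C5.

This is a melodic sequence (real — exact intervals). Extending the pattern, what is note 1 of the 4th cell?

F#5

With 4-note cells, note 1 of each statement runs C5, D5, E5.
Each moves up a 2nd; the next is F#5.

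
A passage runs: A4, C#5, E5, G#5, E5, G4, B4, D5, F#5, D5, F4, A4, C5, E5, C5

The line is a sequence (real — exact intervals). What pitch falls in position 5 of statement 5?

Ab4

With 5-note cells, note 5 of each statement runs E5, D5, C5.
Extending down a 2nd: Bb4 → Ab4.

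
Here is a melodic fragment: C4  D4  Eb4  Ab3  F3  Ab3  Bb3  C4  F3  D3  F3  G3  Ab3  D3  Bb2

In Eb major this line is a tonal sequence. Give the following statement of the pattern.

D3 Eb3 F3 Bb2 G2

Taking 5-note groups, the heads are C4, Ab3, F3: the pattern moves down a 3rd.
From D3 the diatonic shape gives D3 Eb3 F3 Bb2 G2.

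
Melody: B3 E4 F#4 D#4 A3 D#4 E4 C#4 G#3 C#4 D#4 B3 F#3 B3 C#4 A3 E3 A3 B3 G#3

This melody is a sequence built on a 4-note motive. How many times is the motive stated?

20 notes in groups of 4 gives 20/4 = 5 statements.
Starts: B3, A3, G#3, F#3, E3 — each down a 2nd.

5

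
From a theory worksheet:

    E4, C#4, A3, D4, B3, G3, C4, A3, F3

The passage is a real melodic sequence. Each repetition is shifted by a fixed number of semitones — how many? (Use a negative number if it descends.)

-2

Unit = 3 notes; the statements start on E4, D4, C4, moving down a 2nd each time.
E4 to D4 spans -2 semitones.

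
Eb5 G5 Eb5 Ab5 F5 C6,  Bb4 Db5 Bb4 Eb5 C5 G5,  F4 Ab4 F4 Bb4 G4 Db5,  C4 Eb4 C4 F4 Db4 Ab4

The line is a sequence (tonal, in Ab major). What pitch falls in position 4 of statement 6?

With 6-note cells, note 4 of each statement runs Ab5, Eb5, Bb4, F4.
Carrying that down a 4th forward: C4 → G3.

G3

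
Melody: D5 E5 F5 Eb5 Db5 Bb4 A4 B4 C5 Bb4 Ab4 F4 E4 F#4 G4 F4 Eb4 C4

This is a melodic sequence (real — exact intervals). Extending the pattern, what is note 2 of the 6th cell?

The unit is 6 notes. Position-2 pitches of the 3 shown cells: E5, B4, F#4.
Extending down a 4th: C#4 → G#3 → D#3.

D#3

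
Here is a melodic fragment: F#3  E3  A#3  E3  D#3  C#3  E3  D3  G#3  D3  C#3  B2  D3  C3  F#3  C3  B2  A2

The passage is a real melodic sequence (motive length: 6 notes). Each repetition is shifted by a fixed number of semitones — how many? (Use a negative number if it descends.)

Unit = 6 notes; the statements start on F#3, E3, D3, moving down a 2nd each time.
Counting half-steps from F#3 to E3: -2.

-2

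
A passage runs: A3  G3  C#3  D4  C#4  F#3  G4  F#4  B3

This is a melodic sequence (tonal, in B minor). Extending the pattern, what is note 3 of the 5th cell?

A4

With 3-note cells, note 3 of each statement runs C#3, F#3, B3.
Each moves up a 4th. Continuing: E4 → A4.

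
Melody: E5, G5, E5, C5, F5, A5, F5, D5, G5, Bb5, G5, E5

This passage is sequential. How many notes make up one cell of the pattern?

4

12 notes total. Splitting into 3 groups of 4:
E5 G5 E5 C5 | F5 A5 F5 D5 | G5 Bb5 G5 E5
Every group is a transposition up a 2nd of the one before; no shorter unit works.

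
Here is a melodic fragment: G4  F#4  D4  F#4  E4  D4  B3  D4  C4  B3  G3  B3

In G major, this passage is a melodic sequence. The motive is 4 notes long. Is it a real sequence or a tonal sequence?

Every note is diatonic to G major.
Cell 1 has -1 semitones from note 1 to 2, but cell 2 has -2 — the interval quality changes while the contour stays the same, which is the hallmark of a tonal sequence.

tonal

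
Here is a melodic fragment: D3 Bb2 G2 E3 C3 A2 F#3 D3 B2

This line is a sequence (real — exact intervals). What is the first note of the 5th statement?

Taking 3-note groups, the heads are D3, E3, F#3: the pattern moves up a 2nd.
Continuing: G#3 → A#3. Statement 5 starts on A#3.

A#3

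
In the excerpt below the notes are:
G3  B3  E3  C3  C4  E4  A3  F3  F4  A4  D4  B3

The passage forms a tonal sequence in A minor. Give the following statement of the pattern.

The 4-note cells begin on G3, C4, F4 — each up a 4th from the last.
So cell 4 is B4 D5 G4 E4.

B4 D5 G4 E4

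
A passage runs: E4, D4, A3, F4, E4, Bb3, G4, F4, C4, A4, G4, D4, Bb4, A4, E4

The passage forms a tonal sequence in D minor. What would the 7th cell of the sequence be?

D5 C5 G4

With a 3-note motive the entries are E4, F4, G4, A4, Bb4, each up a 2nd from the previous.
Continuing the starts: C5 → D5.
Statement 7 starts on D5 and keeps the same diatonic contour: D5 C5 G4.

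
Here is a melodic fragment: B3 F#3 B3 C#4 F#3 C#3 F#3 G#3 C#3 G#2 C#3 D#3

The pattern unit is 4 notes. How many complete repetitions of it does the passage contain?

12 notes in groups of 4 gives 12/4 = 3 statements.
Starts: B3, F#3, C#3 — each down a 4th.

3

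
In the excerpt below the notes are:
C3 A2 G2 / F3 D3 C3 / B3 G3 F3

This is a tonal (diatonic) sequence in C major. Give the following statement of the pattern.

With a 3-note motive the entries are C3, F3, B3, each up a 4th from the previous.
Statement 4 starts on E4 and keeps the same diatonic contour: E4 C4 B3.

E4 C4 B3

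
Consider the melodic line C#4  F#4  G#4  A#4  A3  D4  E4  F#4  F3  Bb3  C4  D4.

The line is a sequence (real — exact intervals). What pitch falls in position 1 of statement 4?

Db3

With 4-note cells, note 1 of each statement runs C#4, A3, F3.
Each moves down a 3rd; the next is Db3.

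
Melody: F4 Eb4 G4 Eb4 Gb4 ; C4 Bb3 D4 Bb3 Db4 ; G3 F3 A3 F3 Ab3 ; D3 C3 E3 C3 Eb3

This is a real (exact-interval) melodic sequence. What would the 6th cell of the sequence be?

Taking 5-note groups, the heads are F4, C4, G3, D3: the pattern moves down a 4th.
Continuing the starts: A2 → E2.
So cell 6 is E2 D2 F#2 D2 F2.

E2 D2 F#2 D2 F2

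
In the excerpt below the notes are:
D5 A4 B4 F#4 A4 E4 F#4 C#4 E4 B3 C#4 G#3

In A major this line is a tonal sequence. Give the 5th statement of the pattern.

F#3 C#3 D3 A2

Taking 4-note groups, the heads are D5, A4, E4: the pattern moves down a 4th.
Carrying on: B3 → F#3.
Statement 5 starts on F#3 and keeps the same diatonic contour: F#3 C#3 D3 A2.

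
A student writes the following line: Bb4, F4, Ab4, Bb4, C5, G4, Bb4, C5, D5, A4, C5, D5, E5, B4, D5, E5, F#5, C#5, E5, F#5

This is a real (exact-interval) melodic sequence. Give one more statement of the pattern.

G#5 D#5 F#5 G#5

The 4-note cells begin on Bb4, C5, D5, E5, F#5 — each up a 2nd from the last.
From G#5 the exact shape gives G#5 D#5 F#5 G#5.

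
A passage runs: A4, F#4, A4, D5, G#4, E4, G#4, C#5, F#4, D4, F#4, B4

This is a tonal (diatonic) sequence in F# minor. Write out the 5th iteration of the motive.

Taking 4-note groups, the heads are A4, G#4, F#4: the pattern moves down a 2nd.
Continuing the starts: E4 → D4.
From D4 the diatonic shape gives D4 B3 D4 G#4.

D4 B3 D4 G#4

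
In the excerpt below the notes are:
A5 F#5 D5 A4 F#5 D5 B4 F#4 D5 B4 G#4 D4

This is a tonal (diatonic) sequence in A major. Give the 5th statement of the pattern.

The 4-note cells begin on A5, F#5, D5 — each down a 3rd from the last.
Continuing the starts: B4 → G#4.
From G#4 the diatonic shape gives G#4 E4 C#4 G#3.

G#4 E4 C#4 G#3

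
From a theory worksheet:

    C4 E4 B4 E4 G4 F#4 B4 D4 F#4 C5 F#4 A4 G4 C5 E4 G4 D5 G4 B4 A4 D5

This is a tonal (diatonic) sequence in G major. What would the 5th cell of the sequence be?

Taking 7-note groups, the heads are C4, D4, E4: the pattern moves up a 2nd.
Extending up a 2nd: F#4 → G4.
From G4 the diatonic shape gives G4 B4 F#5 B4 D5 C5 F#5.

G4 B4 F#5 B4 D5 C5 F#5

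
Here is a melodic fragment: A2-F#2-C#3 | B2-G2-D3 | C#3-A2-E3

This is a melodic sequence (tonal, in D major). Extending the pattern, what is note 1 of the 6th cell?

With 3-note cells, note 1 of each statement runs A2, B2, C#3.
Carrying that up a 2nd forward: D3 → E3 → F#3.

F#3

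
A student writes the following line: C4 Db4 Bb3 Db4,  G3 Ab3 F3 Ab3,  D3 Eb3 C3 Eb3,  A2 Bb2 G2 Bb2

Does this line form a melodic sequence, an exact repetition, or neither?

Each 4-note cell is the previous one transposed down a 4th.

sequence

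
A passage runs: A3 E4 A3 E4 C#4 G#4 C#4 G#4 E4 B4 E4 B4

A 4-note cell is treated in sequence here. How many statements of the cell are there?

3

12 notes in groups of 4 gives 12/4 = 3 statements.
Starts: A3, C#4, E4 — each up a 3rd.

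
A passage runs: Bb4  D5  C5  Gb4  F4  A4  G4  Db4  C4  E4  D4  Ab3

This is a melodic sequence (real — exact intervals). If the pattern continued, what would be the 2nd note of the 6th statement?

C#3

The unit is 4 notes. Position-2 pitches of the 3 shown cells: D5, A4, E4.
Carrying that down a 4th forward: B3 → F#3 → C#3.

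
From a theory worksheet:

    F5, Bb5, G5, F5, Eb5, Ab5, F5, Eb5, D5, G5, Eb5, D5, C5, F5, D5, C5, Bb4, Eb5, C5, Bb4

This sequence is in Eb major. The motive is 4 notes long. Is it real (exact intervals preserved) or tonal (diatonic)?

Every note is diatonic to Eb major.
Cell 1 has -3 semitones from note 2 to 3, but cell 3 has -4 — the interval quality changes while the contour stays the same, which is the hallmark of a tonal sequence.

tonal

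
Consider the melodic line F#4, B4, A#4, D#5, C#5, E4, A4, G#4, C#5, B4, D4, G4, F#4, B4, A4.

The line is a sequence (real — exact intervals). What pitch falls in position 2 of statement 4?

Grouping in 5s, the 2nd note of each cell is B4, A4, G4.
From G4, down a 2nd gives F4.

F4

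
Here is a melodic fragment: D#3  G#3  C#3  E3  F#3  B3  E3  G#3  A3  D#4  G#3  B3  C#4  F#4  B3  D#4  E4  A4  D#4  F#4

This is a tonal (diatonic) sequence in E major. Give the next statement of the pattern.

Taking 4-note groups, the heads are D#3, F#3, A3, C#4, E4: the pattern moves up a 3rd.
From G#4 the diatonic shape gives G#4 C#5 F#4 A4.

G#4 C#5 F#4 A4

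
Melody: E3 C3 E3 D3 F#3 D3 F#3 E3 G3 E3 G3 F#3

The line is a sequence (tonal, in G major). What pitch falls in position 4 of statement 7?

C4

The unit is 4 notes. Position-4 pitches of the 3 shown cells: D3, E3, F#3.
Each moves up a 2nd. Continuing: G3 → A3 → B3 → C4.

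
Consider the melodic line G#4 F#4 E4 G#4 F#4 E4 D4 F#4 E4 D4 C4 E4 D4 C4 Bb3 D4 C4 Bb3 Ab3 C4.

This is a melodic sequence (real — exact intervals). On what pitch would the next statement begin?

Taking 4-note groups, the heads are G#4, F#4, E4, D4, C4: the pattern moves down a 2nd.
The next head, down a 2nd from C4, is Bb3.

Bb3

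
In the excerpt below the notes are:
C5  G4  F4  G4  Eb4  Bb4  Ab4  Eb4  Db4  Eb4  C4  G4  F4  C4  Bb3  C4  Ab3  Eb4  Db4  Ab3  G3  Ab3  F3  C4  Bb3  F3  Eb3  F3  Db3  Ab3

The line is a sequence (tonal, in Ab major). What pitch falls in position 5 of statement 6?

Grouping in 6s, the 5th note of each cell is Eb4, C4, Ab3, F3, Db3.
One more down a 3rd gives Bb2.

Bb2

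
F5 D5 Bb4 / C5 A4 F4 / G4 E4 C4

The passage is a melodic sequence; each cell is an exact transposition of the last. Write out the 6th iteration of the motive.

E3 C#3 A2

Taking 3-note groups, the heads are F5, C5, G4: the pattern moves down a 4th.
Extending down a 4th: D4 → A3 → E3.
From E3 the exact shape gives E3 C#3 A2.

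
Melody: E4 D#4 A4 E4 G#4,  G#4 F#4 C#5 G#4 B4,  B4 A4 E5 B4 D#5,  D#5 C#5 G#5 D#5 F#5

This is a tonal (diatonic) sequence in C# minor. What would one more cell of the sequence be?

F#5 E5 B5 F#5 A5

The 5-note cells begin on E4, G#4, B4, D#5 — each up a 3rd from the last.
So cell 5 is F#5 E5 B5 F#5 A5.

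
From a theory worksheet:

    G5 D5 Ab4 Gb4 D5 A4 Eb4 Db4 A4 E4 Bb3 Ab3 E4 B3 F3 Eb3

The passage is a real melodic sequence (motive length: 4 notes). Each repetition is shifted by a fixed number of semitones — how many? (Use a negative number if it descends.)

-5

Taking 4-note groups, the heads are G5, D5, A4, E4: the pattern moves down a 4th.
Counting half-steps from G5 to D5: -5.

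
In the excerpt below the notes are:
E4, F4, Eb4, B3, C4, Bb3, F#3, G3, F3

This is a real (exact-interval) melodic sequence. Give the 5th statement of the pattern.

Unit = 3 notes; the statements start on E4, B3, F#3, moving down a 4th each time.
Continuing the starts: C#3 → G#2.
Statement 5 starts on G#2 and keeps the same exact contour: G#2 A2 G2.

G#2 A2 G2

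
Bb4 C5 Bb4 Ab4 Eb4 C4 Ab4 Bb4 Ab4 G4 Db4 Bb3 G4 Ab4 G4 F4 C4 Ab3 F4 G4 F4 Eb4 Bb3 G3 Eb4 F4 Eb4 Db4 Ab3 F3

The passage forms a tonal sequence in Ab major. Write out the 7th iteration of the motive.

Taking 6-note groups, the heads are Bb4, Ab4, G4, F4, Eb4: the pattern moves down a 2nd.
Carrying on: Db4 → C4.
Statement 7 starts on C4 and keeps the same diatonic contour: C4 Db4 C4 Bb3 F3 Db3.

C4 Db4 C4 Bb3 F3 Db3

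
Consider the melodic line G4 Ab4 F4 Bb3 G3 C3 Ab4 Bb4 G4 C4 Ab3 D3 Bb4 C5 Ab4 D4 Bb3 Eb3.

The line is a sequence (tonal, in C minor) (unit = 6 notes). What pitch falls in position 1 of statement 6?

With 6-note cells, note 1 of each statement runs G4, Ab4, Bb4.
Carrying that up a 2nd forward: C5 → D5 → Eb5.

Eb5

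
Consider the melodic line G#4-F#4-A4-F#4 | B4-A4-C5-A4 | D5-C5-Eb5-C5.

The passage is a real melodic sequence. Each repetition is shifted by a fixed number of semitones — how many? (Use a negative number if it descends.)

3

The 4-note cells begin on G#4, B4, D5 — each up a 3rd from the last.
G#4 to B4 spans +3 semitones.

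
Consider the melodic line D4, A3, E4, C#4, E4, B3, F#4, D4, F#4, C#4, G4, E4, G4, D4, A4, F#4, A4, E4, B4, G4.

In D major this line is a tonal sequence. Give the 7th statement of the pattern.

C#5 G4 D5 B4

Unit = 4 notes; the statements start on D4, E4, F#4, G4, A4, moving up a 2nd each time.
Carrying on: B4 → C#5.
So cell 7 is C#5 G4 D5 B4.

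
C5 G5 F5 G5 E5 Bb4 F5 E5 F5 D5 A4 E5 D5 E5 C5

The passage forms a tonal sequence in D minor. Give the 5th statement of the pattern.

F4 C5 Bb4 C5 A4

Taking 5-note groups, the heads are C5, Bb4, A4: the pattern moves down a 2nd.
Extending down a 2nd: G4 → F4.
Statement 5 starts on F4 and keeps the same diatonic contour: F4 C5 Bb4 C5 A4.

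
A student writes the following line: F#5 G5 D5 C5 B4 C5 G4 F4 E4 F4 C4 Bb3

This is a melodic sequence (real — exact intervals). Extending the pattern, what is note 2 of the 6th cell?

Ab2

With 4-note cells, note 2 of each statement runs G5, C5, F4.
Carrying that down a 5th forward: Bb3 → Eb3 → Ab2.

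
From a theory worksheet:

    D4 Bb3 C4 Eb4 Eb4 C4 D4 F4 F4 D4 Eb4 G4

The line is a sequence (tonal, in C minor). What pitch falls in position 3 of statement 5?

With 4-note cells, note 3 of each statement runs C4, D4, Eb4.
Each moves up a 2nd. Continuing: F4 → G4.

G4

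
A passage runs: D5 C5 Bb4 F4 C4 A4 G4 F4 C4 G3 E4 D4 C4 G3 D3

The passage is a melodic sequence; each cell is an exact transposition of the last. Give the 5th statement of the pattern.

The 5-note cells begin on D5, A4, E4 — each down a 4th from the last.
Continuing the starts: B3 → F#3.
So cell 5 is F#3 E3 D3 A2 E2.

F#3 E3 D3 A2 E2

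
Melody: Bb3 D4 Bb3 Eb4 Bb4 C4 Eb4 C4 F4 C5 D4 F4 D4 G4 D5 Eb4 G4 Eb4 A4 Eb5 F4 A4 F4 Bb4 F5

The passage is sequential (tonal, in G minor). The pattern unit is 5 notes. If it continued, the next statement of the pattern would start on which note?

With a 5-note motive the entries are Bb3, C4, D4, Eb4, F4, each up a 2nd from the previous.
One more step up a 2nd gives G4.

G4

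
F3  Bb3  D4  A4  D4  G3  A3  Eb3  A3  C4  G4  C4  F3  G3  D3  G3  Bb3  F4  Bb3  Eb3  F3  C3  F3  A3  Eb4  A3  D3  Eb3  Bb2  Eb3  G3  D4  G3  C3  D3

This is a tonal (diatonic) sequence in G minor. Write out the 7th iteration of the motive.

Taking 7-note groups, the heads are F3, Eb3, D3, C3, Bb2: the pattern moves down a 2nd.
Extending down a 2nd: A2 → G2.
Statement 7 starts on G2 and keeps the same diatonic contour: G2 C3 Eb3 Bb3 Eb3 A2 Bb2.

G2 C3 Eb3 Bb3 Eb3 A2 Bb2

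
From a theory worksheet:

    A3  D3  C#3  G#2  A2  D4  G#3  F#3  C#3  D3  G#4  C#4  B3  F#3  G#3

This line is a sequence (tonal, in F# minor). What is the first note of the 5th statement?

Taking 5-note groups, the heads are A3, D4, G#4: the pattern moves up a 4th.
Continuing: C#5 → F#5. Statement 5 starts on F#5.

F#5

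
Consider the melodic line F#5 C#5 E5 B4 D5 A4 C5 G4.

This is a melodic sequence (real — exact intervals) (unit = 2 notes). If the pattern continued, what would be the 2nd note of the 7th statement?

Db4

The unit is 2 notes. Position-2 pitches of the 4 shown cells: C#5, B4, A4, G4.
Each moves down a 2nd. Continuing: F4 → Eb4 → Db4.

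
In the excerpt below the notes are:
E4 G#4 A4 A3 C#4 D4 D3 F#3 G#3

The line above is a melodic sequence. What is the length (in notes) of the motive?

3

Try groups of 3 (3 cells in 9 notes):
E4 G#4 A4 | A3 C#4 D4 | D3 F#3 G#3
Every group is a transposition down a 5th of the one before; no shorter unit works.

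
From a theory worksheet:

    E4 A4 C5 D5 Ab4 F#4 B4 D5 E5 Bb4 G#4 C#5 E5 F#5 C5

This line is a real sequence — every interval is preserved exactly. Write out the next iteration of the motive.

Taking 5-note groups, the heads are E4, F#4, G#4: the pattern moves up a 2nd.
So cell 4 is A#4 D#5 F#5 G#5 D5.

A#4 D#5 F#5 G#5 D5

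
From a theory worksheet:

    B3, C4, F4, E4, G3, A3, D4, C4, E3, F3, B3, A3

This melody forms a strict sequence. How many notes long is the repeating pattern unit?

4

There are 12 notes; a 4-note unit gives 3 cells:
B3 C4 F4 E4 | G3 A3 D4 C4 | E3 F3 B3 A3
Every group is a transposition down a 3rd of the one before; no shorter unit works.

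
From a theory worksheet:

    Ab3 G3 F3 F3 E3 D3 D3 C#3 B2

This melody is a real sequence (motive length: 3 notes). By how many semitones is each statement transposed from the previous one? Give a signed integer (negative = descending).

-3

The 3-note cells begin on Ab3, F3, D3 — each down a 3rd from the last.
Ab3 to F3 spans -3 semitones.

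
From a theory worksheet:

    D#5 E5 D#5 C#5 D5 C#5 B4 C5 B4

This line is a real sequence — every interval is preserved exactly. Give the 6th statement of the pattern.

Unit = 3 notes; the statements start on D#5, C#5, B4, moving down a 2nd each time.
Continuing the starts: A4 → G4 → F4.
So cell 6 is F4 Gb4 F4.

F4 Gb4 F4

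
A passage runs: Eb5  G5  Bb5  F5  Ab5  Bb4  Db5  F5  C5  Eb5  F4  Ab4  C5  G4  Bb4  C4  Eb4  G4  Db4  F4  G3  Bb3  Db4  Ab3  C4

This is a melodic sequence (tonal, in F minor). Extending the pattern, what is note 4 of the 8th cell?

With 5-note cells, note 4 of each statement runs F5, C5, G4, Db4, Ab3.
Each moves down a 4th. Continuing: Eb3 → Bb2 → F2.

F2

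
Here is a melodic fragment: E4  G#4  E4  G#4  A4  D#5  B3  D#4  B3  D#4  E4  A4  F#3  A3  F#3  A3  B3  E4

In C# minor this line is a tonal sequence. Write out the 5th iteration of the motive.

Unit = 6 notes; the statements start on E4, B3, F#3, moving down a 4th each time.
Carrying on: C#3 → G#2.
From G#2 the diatonic shape gives G#2 B2 G#2 B2 C#3 F#3.

G#2 B2 G#2 B2 C#3 F#3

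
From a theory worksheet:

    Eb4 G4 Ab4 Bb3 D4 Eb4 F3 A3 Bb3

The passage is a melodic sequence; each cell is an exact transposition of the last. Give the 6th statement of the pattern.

Taking 3-note groups, the heads are Eb4, Bb3, F3: the pattern moves down a 4th.
Extending down a 4th: C3 → G2 → D2.
From D2 the exact shape gives D2 F#2 G2.

D2 F#2 G2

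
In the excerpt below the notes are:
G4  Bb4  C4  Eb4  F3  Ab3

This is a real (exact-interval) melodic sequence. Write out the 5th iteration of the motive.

Eb2 Gb2

Unit = 2 notes; the statements start on G4, C4, F3, moving down a 5th each time.
Carrying on: Bb2 → Eb2.
So cell 5 is Eb2 Gb2.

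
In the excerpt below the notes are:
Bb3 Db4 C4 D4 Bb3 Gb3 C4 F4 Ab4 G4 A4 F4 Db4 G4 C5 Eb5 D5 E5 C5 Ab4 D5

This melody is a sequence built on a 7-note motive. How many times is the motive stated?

21 notes in groups of 7 gives 21/7 = 3 statements.
Starts: Bb3, F4, C5 — each up a 5th.

3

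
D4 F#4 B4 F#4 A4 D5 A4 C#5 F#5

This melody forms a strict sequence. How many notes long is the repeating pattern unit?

9 notes total. Splitting into 3 groups of 3:
D4 F#4 B4 | F#4 A4 D5 | A4 C#5 F#5
Each cell is the previous one up a 3rd — so the unit is 3 notes.

3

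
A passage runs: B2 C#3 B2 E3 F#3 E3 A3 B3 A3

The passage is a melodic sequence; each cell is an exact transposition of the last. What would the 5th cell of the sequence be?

The 3-note cells begin on B2, E3, A3 — each up a 4th from the last.
Carrying on: D4 → G4.
Statement 5 starts on G4 and keeps the same exact contour: G4 A4 G4.

G4 A4 G4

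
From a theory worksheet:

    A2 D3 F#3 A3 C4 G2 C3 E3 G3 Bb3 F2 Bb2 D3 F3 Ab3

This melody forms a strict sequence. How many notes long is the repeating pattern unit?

Try groups of 5 (3 cells in 15 notes):
A2 D3 F#3 A3 C4 | G2 C3 E3 G3 Bb3 | F2 Bb2 D3 F3 Ab3
Each cell is the previous one down a 2nd — so the unit is 5 notes.

5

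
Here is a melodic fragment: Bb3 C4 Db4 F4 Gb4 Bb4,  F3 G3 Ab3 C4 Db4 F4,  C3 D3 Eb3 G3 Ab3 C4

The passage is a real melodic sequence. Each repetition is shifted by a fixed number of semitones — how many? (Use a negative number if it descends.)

-5

Unit = 6 notes; the statements start on Bb3, F3, C3, moving down a 4th each time.
Bb3→F3 is 53 − 58 = -5 semitones.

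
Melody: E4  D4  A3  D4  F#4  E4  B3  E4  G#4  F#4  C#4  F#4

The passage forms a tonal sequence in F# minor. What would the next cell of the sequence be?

The 4-note cells begin on E4, F#4, G#4 — each up a 2nd from the last.
Statement 4 starts on A4 and keeps the same diatonic contour: A4 G#4 D4 G#4.

A4 G#4 D4 G#4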